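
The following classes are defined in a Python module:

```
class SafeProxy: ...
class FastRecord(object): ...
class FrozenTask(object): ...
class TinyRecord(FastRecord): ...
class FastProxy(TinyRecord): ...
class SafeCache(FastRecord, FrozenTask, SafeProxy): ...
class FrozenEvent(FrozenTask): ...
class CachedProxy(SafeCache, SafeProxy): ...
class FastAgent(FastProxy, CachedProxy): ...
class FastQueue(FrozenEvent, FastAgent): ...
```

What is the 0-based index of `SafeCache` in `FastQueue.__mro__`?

L[FastQueue] = FastQueue + merge(L[FrozenEvent], L[FastAgent], [FrozenEvent FastAgent])
  take FrozenEvent:  [FrozenEvent FrozenTask object] + [FastAgent FastProxy TinyRecord CachedProxy SafeCache FastRecord FrozenTask SafeProxy object] + [FrozenEvent FastAgent]
  take FastAgent:  [FrozenTask object] + [FastAgent FastProxy TinyRecord CachedProxy SafeCache FastRecord FrozenTask SafeProxy object] + [FastAgent]
  take FastProxy:  [FrozenTask object] + [FastProxy TinyRecord CachedProxy SafeCache FastRecord FrozenTask SafeProxy object]
  take TinyRecord:  [FrozenTask object] + [TinyRecord CachedProxy SafeCache FastRecord FrozenTask SafeProxy object]
  take CachedProxy:  [FrozenTask object] + [CachedProxy SafeCache FastRecord FrozenTask SafeProxy object]
  take SafeCache:  [FrozenTask object] + [SafeCache FastRecord FrozenTask SafeProxy object]
  take FastRecord:  [FrozenTask object] + [FastRecord FrozenTask SafeProxy object]
  take FrozenTask:  [FrozenTask object] + [FrozenTask SafeProxy object]
  take SafeProxy:  [object] + [SafeProxy object]
  take object:  [object] + [object]
MRO: FastQueue FrozenEvent FastAgent FastProxy TinyRecord CachedProxy SafeCache FastRecord FrozenTask SafeProxy object
SafeCache sits at index 6.

6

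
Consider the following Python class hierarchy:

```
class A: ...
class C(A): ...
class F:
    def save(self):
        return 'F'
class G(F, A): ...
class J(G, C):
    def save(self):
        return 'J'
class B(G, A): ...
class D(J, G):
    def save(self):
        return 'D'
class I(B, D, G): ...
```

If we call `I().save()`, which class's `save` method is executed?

L[I] = I + merge(L[B], L[D], L[G], [B D G])
  take B:  [B G F A object] + [D J G F C A object] + [G F A object] + [B D G]
  take D:  [G F A object] + [D J G F C A object] + [G F A object] + [D G]
  take J:  [G F A object] + [J G F C A object] + [G F A object] + [G]
  take G:  [G F A object] + [G F C A object] + [G F A object] + [G]
  take F:  [F A object] + [F C A object] + [F A object]
  take C:  [A object] + [C A object] + [A object]
  take A:  [A object] + [A object] + [A object]
  take object:  [object] + [object] + [object]
MRO: I B D J G F C A object
save is defined in: D, F, J. First along the MRO is D.

D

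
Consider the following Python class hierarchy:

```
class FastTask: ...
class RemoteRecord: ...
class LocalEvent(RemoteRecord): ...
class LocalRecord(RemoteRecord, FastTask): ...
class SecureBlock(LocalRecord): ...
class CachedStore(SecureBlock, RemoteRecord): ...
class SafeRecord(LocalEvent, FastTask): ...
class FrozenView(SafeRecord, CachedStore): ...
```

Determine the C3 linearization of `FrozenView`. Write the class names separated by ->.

L[FrozenView] = FrozenView + merge(L[SafeRecord], L[CachedStore], [SafeRecord CachedStore])
  take SafeRecord:  [SafeRecord LocalEvent RemoteRecord FastTask object] + [CachedStore SecureBlock LocalRecord RemoteRecord FastTask object] + [SafeRecord CachedStore]
  take LocalEvent:  [LocalEvent RemoteRecord FastTask object] + [CachedStore SecureBlock LocalRecord RemoteRecord FastTask object] + [CachedStore]
  take CachedStore:  [RemoteRecord FastTask object] + [CachedStore SecureBlock LocalRecord RemoteRecord FastTask object] + [CachedStore]
  take SecureBlock:  [RemoteRecord FastTask object] + [SecureBlock LocalRecord RemoteRecord FastTask object]
  take LocalRecord:  [RemoteRecord FastTask object] + [LocalRecord RemoteRecord FastTask object]
  take RemoteRecord:  [RemoteRecord FastTask object] + [RemoteRecord FastTask object]
  take FastTask:  [FastTask object] + [FastTask object]
  take object:  [object] + [object]

FrozenView -> SafeRecord -> LocalEvent -> CachedStore -> SecureBlock -> LocalRecord -> RemoteRecord -> FastTask -> object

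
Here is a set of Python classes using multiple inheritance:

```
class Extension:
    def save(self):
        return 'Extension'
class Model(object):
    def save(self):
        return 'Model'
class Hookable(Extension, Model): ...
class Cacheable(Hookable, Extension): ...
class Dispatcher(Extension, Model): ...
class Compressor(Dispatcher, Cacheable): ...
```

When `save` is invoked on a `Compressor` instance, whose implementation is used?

L[Compressor] = Compressor + merge(L[Dispatcher], L[Cacheable], [Dispatcher Cacheable])
  take Dispatcher:  [Dispatcher Extension Model object] + [Cacheable Hookable Extension Model object] + [Dispatcher Cacheable]
  take Cacheable:  [Extension Model object] + [Cacheable Hookable Extension Model object] + [Cacheable]
  take Hookable:  [Extension Model object] + [Hookable Extension Model object]
  take Extension:  [Extension Model object] + [Extension Model object]
  take Model:  [Model object] + [Model object]
  take object:  [object] + [object]
MRO: Compressor Dispatcher Cacheable Hookable Extension Model object
save is defined in: Extension, Model. First along the MRO is Extension.

Extension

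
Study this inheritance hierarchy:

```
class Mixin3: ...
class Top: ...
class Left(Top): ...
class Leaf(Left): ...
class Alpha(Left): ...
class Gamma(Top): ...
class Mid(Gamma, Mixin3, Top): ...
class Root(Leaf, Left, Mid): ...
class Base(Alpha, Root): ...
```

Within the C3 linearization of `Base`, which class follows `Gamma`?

Mixin3

L[Base] = Base + merge(L[Alpha], L[Root], [Alpha Root])
  take Alpha:  [Alpha Left Top object] + [Root Leaf Left Mid Gamma Mixin3 Top object] + [Alpha Root]
  take Root:  [Left Top object] + [Root Leaf Left Mid Gamma Mixin3 Top object] + [Root]
  take Leaf:  [Left Top object] + [Leaf Left Mid Gamma Mixin3 Top object]
  take Left:  [Left Top object] + [Left Mid Gamma Mixin3 Top object]
  take Mid:  [Top object] + [Mid Gamma Mixin3 Top object]
  take Gamma:  [Top object] + [Gamma Mixin3 Top object]
  take Mixin3:  [Top object] + [Mixin3 Top object]
  take Top:  [Top object] + [Top object]
  take object:  [object] + [object]
MRO: Base Alpha Root Leaf Left Mid Gamma Mixin3 Top object
Gamma is at position 6; next is Mixin3.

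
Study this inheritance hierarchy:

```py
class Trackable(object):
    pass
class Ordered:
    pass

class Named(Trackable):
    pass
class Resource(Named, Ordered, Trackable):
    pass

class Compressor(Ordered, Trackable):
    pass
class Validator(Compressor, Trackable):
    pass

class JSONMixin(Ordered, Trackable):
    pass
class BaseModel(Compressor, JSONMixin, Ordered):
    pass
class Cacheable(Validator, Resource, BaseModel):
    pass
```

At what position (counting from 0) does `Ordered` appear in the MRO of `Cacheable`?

7

L[Cacheable] = Cacheable + merge(L[Validator], L[Resource], L[BaseModel], [Validator Resource BaseModel])
  take Validator:  [Validator Compressor Ordered Trackable object] + [Resource Named Ordered Trackable object] + [BaseModel Compressor JSONMixin Ordered Trackable object] + [Validator Resource BaseModel]
  take Resource:  [Compressor Ordered Trackable object] + [Resource Named Ordered Trackable object] + [BaseModel Compressor JSONMixin Ordered Trackable object] + [Resource BaseModel]
  take Named:  [Compressor Ordered Trackable object] + [Named Ordered Trackable object] + [BaseModel Compressor JSONMixin Ordered Trackable object] + [BaseModel]
  take BaseModel:  [Compressor Ordered Trackable object] + [Ordered Trackable object] + [BaseModel Compressor JSONMixin Ordered Trackable object] + [BaseModel]
  take Compressor:  [Compressor Ordered Trackable object] + [Ordered Trackable object] + [Compressor JSONMixin Ordered Trackable object]
  take JSONMixin:  [Ordered Trackable object] + [Ordered Trackable object] + [JSONMixin Ordered Trackable object]
  take Ordered:  [Ordered Trackable object] + [Ordered Trackable object] + [Ordered Trackable object]
  take Trackable:  [Trackable object] + [Trackable object] + [Trackable object]
  take object:  [object] + [object] + [object]
MRO: Cacheable Validator Resource Named BaseModel Compressor JSONMixin Ordered Trackable object
Ordered sits at index 7.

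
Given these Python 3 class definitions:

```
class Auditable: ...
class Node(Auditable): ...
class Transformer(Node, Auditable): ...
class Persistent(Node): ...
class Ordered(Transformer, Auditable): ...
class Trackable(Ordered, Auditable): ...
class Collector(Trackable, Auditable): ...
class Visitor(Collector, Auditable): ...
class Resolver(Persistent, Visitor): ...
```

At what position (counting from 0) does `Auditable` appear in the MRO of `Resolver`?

L[Resolver] = Resolver + merge(L[Persistent], L[Visitor], [Persistent Visitor])
  take Persistent:  [Persistent Node Auditable object] + [Visitor Collector Trackable Ordered Transformer Node Auditable object] + [Persistent Visitor]
  take Visitor:  [Node Auditable object] + [Visitor Collector Trackable Ordered Transformer Node Auditable object] + [Visitor]
  take Collector:  [Node Auditable object] + [Collector Trackable Ordered Transformer Node Auditable object]
  take Trackable:  [Node Auditable object] + [Trackable Ordered Transformer Node Auditable object]
  take Ordered:  [Node Auditable object] + [Ordered Transformer Node Auditable object]
  take Transformer:  [Node Auditable object] + [Transformer Node Auditable object]
  take Node:  [Node Auditable object] + [Node Auditable object]
  take Auditable:  [Auditable object] + [Auditable object]
  take object:  [object] + [object]
MRO: Resolver Persistent Visitor Collector Trackable Ordered Transformer Node Auditable object
Auditable sits at index 8.

8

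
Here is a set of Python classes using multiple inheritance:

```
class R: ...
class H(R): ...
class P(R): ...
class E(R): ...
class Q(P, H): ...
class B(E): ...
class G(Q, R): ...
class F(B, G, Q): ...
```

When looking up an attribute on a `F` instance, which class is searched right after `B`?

L[F] = F + merge(L[B], L[G], L[Q], [B G Q])
  take B:  [B E R object] + [G Q P H R object] + [Q P H R object] + [B G Q]
  take E:  [E R object] + [G Q P H R object] + [Q P H R object] + [G Q]
  take G:  [R object] + [G Q P H R object] + [Q P H R object] + [G Q]
  take Q:  [R object] + [Q P H R object] + [Q P H R object] + [Q]
  take P:  [R object] + [P H R object] + [P H R object]
  take H:  [R object] + [H R object] + [H R object]
  take R:  [R object] + [R object] + [R object]
  take object:  [object] + [object] + [object]
MRO: F B E G Q P H R object
B is at position 1; next is E.

E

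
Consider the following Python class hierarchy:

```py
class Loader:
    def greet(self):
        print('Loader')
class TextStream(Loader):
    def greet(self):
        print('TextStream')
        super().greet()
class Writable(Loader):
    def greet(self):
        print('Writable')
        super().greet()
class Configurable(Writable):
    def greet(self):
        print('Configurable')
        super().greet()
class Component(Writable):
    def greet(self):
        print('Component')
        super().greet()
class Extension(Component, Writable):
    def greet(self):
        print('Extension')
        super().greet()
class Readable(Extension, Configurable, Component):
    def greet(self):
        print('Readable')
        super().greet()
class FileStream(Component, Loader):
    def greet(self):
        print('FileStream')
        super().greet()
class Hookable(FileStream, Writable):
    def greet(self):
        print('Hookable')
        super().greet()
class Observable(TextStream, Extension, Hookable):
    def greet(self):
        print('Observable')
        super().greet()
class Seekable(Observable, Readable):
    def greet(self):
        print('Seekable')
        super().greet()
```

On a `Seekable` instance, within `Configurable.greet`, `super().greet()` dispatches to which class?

L[Seekable] = Seekable + merge(L[Observable], L[Readable], [Observable Readable])
  take Observable:  [Observable TextStream Extension Hookable FileStream Component Writable Loader object] + [Readable Extension Configurable Component Writable Loader object] + [Observable Readable]
  take TextStream:  [TextStream Extension Hookable FileStream Component Writable Loader object] + [Readable Extension Configurable Component Writable Loader object] + [Readable]
  take Readable:  [Extension Hookable FileStream Component Writable Loader object] + [Readable Extension Configurable Component Writable Loader object] + [Readable]
  take Extension:  [Extension Hookable FileStream Component Writable Loader object] + [Extension Configurable Component Writable Loader object]
  take Hookable:  [Hookable FileStream Component Writable Loader object] + [Configurable Component Writable Loader object]
  take FileStream:  [FileStream Component Writable Loader object] + [Configurable Component Writable Loader object]
  take Configurable:  [Component Writable Loader object] + [Configurable Component Writable Loader object]
  take Component:  [Component Writable Loader object] + [Component Writable Loader object]
  take Writable:  [Writable Loader object] + [Writable Loader object]
  take Loader:  [Loader object] + [Loader object]
  take object:  [object] + [object]
MRO: Seekable Observable TextStream Readable Extension Hookable FileStream Configurable Component Writable Loader object
super() in Configurable.greet on a Seekable instance goes to the class after Configurable in Seekable's MRO: Component.

Component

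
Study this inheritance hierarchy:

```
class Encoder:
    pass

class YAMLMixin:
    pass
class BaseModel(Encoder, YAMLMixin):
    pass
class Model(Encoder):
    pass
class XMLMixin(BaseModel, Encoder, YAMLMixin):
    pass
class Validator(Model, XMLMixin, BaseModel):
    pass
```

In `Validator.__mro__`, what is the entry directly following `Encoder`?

L[Validator] = Validator + merge(L[Model], L[XMLMixin], L[BaseModel], [Model XMLMixin BaseModel])
  take Model:  [Model Encoder object] + [XMLMixin BaseModel Encoder YAMLMixin object] + [BaseModel Encoder YAMLMixin object] + [Model XMLMixin BaseModel]
  take XMLMixin:  [Encoder object] + [XMLMixin BaseModel Encoder YAMLMixin object] + [BaseModel Encoder YAMLMixin object] + [XMLMixin BaseModel]
  take BaseModel:  [Encoder object] + [BaseModel Encoder YAMLMixin object] + [BaseModel Encoder YAMLMixin object] + [BaseModel]
  take Encoder:  [Encoder object] + [Encoder YAMLMixin object] + [Encoder YAMLMixin object]
  take YAMLMixin:  [object] + [YAMLMixin object] + [YAMLMixin object]
  take object:  [object] + [object] + [object]
MRO: Validator Model XMLMixin BaseModel Encoder YAMLMixin object
Encoder is at position 4; next is YAMLMixin.

YAMLMixin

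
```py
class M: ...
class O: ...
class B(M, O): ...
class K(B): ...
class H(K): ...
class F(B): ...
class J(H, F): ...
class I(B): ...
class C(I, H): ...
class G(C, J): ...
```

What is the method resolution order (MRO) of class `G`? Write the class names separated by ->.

G -> C -> I -> J -> H -> K -> F -> B -> M -> O -> object

L[G] = G + merge(L[C], L[J], [C J])
  take C:  [C I H K B M O object] + [J H K F B M O object] + [C J]
  take I:  [I H K B M O object] + [J H K F B M O object] + [J]
  take J:  [H K B M O object] + [J H K F B M O object] + [J]
  take H:  [H K B M O object] + [H K F B M O object]
  take K:  [K B M O object] + [K F B M O object]
  take F:  [B M O object] + [F B M O object]
  take B:  [B M O object] + [B M O object]
  take M:  [M O object] + [M O object]
  take O:  [O object] + [O object]
  take object:  [object] + [object]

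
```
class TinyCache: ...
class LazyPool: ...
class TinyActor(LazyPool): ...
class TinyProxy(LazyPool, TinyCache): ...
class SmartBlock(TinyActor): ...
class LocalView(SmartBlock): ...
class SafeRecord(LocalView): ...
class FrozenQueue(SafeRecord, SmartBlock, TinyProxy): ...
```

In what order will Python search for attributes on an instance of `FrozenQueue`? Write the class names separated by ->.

L[FrozenQueue] = FrozenQueue + merge(L[SafeRecord], L[SmartBlock], L[TinyProxy], [SafeRecord SmartBlock TinyProxy])
  take SafeRecord:  [SafeRecord LocalView SmartBlock TinyActor LazyPool object] + [SmartBlock TinyActor LazyPool object] + [TinyProxy LazyPool TinyCache object] + [SafeRecord SmartBlock TinyProxy]
  take LocalView:  [LocalView SmartBlock TinyActor LazyPool object] + [SmartBlock TinyActor LazyPool object] + [TinyProxy LazyPool TinyCache object] + [SmartBlock TinyProxy]
  take SmartBlock:  [SmartBlock TinyActor LazyPool object] + [SmartBlock TinyActor LazyPool object] + [TinyProxy LazyPool TinyCache object] + [SmartBlock TinyProxy]
  take TinyActor:  [TinyActor LazyPool object] + [TinyActor LazyPool object] + [TinyProxy LazyPool TinyCache object] + [TinyProxy]
  take TinyProxy:  [LazyPool object] + [LazyPool object] + [TinyProxy LazyPool TinyCache object] + [TinyProxy]
  take LazyPool:  [LazyPool object] + [LazyPool object] + [LazyPool TinyCache object]
  take TinyCache:  [object] + [object] + [TinyCache object]
  take object:  [object] + [object] + [object]

FrozenQueue -> SafeRecord -> LocalView -> SmartBlock -> TinyActor -> TinyProxy -> LazyPool -> TinyCache -> object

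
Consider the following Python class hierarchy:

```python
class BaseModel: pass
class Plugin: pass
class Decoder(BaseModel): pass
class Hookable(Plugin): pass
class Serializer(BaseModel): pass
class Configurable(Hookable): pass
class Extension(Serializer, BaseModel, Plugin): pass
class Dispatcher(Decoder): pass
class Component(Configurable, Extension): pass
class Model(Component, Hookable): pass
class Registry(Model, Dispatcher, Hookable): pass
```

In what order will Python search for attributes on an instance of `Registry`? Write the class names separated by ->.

Registry -> Model -> Component -> Configurable -> Dispatcher -> Hookable -> Extension -> Serializer -> Decoder -> BaseModel -> Plugin -> object

L[Registry] = Registry + merge(L[Model], L[Dispatcher], L[Hookable], [Model Dispatcher Hookable])
  take Model:  [Model Component Configurable Hookable Extension Serializer BaseModel Plugin object] + [Dispatcher Decoder BaseModel object] + [Hookable Plugin object] + [Model Dispatcher Hookable]
  take Component:  [Component Configurable Hookable Extension Serializer BaseModel Plugin object] + [Dispatcher Decoder BaseModel object] + [Hookable Plugin object] + [Dispatcher Hookable]
  take Configurable:  [Configurable Hookable Extension Serializer BaseModel Plugin object] + [Dispatcher Decoder BaseModel object] + [Hookable Plugin object] + [Dispatcher Hookable]
  take Dispatcher:  [Hookable Extension Serializer BaseModel Plugin object] + [Dispatcher Decoder BaseModel object] + [Hookable Plugin object] + [Dispatcher Hookable]
  take Hookable:  [Hookable Extension Serializer BaseModel Plugin object] + [Decoder BaseModel object] + [Hookable Plugin object] + [Hookable]
  take Extension:  [Extension Serializer BaseModel Plugin object] + [Decoder BaseModel object] + [Plugin object]
  take Serializer:  [Serializer BaseModel Plugin object] + [Decoder BaseModel object] + [Plugin object]
  take Decoder:  [BaseModel Plugin object] + [Decoder BaseModel object] + [Plugin object]
  take BaseModel:  [BaseModel Plugin object] + [BaseModel object] + [Plugin object]
  take Plugin:  [Plugin object] + [object] + [Plugin object]
  take object:  [object] + [object] + [object]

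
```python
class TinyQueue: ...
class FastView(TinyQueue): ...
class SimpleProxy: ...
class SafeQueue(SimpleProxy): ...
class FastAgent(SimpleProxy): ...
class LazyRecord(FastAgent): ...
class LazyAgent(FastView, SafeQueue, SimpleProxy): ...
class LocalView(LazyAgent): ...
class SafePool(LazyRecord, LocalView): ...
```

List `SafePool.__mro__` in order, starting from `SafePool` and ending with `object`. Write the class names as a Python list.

L[SafePool] = SafePool + merge(L[LazyRecord], L[LocalView], [LazyRecord LocalView])
  take LazyRecord:  [LazyRecord FastAgent SimpleProxy object] + [LocalView LazyAgent FastView TinyQueue SafeQueue SimpleProxy object] + [LazyRecord LocalView]
  take FastAgent:  [FastAgent SimpleProxy object] + [LocalView LazyAgent FastView TinyQueue SafeQueue SimpleProxy object] + [LocalView]
  take LocalView:  [SimpleProxy object] + [LocalView LazyAgent FastView TinyQueue SafeQueue SimpleProxy object] + [LocalView]
  take LazyAgent:  [SimpleProxy object] + [LazyAgent FastView TinyQueue SafeQueue SimpleProxy object]
  take FastView:  [SimpleProxy object] + [FastView TinyQueue SafeQueue SimpleProxy object]
  take TinyQueue:  [SimpleProxy object] + [TinyQueue SafeQueue SimpleProxy object]
  take SafeQueue:  [SimpleProxy object] + [SafeQueue SimpleProxy object]
  take SimpleProxy:  [SimpleProxy object] + [SimpleProxy object]
  take object:  [object] + [object]

[SafePool, LazyRecord, FastAgent, LocalView, LazyAgent, FastView, TinyQueue, SafeQueue, SimpleProxy, object]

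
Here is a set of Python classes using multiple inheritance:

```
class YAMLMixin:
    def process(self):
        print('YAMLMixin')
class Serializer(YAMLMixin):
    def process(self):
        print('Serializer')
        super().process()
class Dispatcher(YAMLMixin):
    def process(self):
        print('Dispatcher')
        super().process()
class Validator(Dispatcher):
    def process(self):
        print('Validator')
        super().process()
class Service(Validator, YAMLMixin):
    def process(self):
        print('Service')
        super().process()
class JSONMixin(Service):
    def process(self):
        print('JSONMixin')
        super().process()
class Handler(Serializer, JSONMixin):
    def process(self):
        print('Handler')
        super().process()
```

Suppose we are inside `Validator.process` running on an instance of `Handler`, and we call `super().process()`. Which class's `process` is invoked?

L[Handler] = Handler + merge(L[Serializer], L[JSONMixin], [Serializer JSONMixin])
  take Serializer:  [Serializer YAMLMixin object] + [JSONMixin Service Validator Dispatcher YAMLMixin object] + [Serializer JSONMixin]
  take JSONMixin:  [YAMLMixin object] + [JSONMixin Service Validator Dispatcher YAMLMixin object] + [JSONMixin]
  take Service:  [YAMLMixin object] + [Service Validator Dispatcher YAMLMixin object]
  take Validator:  [YAMLMixin object] + [Validator Dispatcher YAMLMixin object]
  take Dispatcher:  [YAMLMixin object] + [Dispatcher YAMLMixin object]
  take YAMLMixin:  [YAMLMixin object] + [YAMLMixin object]
  take object:  [object] + [object]
MRO: Handler Serializer JSONMixin Service Validator Dispatcher YAMLMixin object
super() in Validator.process on a Handler instance goes to the class after Validator in Handler's MRO: Dispatcher.

Dispatcher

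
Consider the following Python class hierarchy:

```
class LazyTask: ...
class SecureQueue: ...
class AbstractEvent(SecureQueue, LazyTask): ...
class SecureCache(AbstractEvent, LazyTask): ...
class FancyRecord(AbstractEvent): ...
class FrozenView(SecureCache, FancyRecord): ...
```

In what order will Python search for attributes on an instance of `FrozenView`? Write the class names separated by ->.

FrozenView -> SecureCache -> FancyRecord -> AbstractEvent -> SecureQueue -> LazyTask -> object

L[FrozenView] = FrozenView + merge(L[SecureCache], L[FancyRecord], [SecureCache FancyRecord])
  take SecureCache:  [SecureCache AbstractEvent SecureQueue LazyTask object] + [FancyRecord AbstractEvent SecureQueue LazyTask object] + [SecureCache FancyRecord]
  take FancyRecord:  [AbstractEvent SecureQueue LazyTask object] + [FancyRecord AbstractEvent SecureQueue LazyTask object] + [FancyRecord]
  take AbstractEvent:  [AbstractEvent SecureQueue LazyTask object] + [AbstractEvent SecureQueue LazyTask object]
  take SecureQueue:  [SecureQueue LazyTask object] + [SecureQueue LazyTask object]
  take LazyTask:  [LazyTask object] + [LazyTask object]
  take object:  [object] + [object]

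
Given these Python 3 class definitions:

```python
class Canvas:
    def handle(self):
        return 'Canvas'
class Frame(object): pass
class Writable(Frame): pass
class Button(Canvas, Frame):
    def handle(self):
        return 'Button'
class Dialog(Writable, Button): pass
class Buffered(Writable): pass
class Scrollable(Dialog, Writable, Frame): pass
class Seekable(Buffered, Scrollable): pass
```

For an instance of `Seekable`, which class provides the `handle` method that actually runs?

L[Seekable] = Seekable + merge(L[Buffered], L[Scrollable], [Buffered Scrollable])
  take Buffered:  [Buffered Writable Frame object] + [Scrollable Dialog Writable Button Canvas Frame object] + [Buffered Scrollable]
  take Scrollable:  [Writable Frame object] + [Scrollable Dialog Writable Button Canvas Frame object] + [Scrollable]
  take Dialog:  [Writable Frame object] + [Dialog Writable Button Canvas Frame object]
  take Writable:  [Writable Frame object] + [Writable Button Canvas Frame object]
  take Button:  [Frame object] + [Button Canvas Frame object]
  take Canvas:  [Frame object] + [Canvas Frame object]
  take Frame:  [Frame object] + [Frame object]
  take object:  [object] + [object]
MRO: Seekable Buffered Scrollable Dialog Writable Button Canvas Frame object
handle is defined in: Button, Canvas. First along the MRO is Button.

Button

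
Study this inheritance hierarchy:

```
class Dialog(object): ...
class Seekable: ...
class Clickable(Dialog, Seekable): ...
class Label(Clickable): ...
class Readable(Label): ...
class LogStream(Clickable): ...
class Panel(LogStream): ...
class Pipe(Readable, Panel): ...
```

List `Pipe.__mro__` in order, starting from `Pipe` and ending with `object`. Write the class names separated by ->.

L[Pipe] = Pipe + merge(L[Readable], L[Panel], [Readable Panel])
  take Readable:  [Readable Label Clickable Dialog Seekable object] + [Panel LogStream Clickable Dialog Seekable object] + [Readable Panel]
  take Label:  [Label Clickable Dialog Seekable object] + [Panel LogStream Clickable Dialog Seekable object] + [Panel]
  take Panel:  [Clickable Dialog Seekable object] + [Panel LogStream Clickable Dialog Seekable object] + [Panel]
  take LogStream:  [Clickable Dialog Seekable object] + [LogStream Clickable Dialog Seekable object]
  take Clickable:  [Clickable Dialog Seekable object] + [Clickable Dialog Seekable object]
  take Dialog:  [Dialog Seekable object] + [Dialog Seekable object]
  take Seekable:  [Seekable object] + [Seekable object]
  take object:  [object] + [object]

Pipe -> Readable -> Label -> Panel -> LogStream -> Clickable -> Dialog -> Seekable -> object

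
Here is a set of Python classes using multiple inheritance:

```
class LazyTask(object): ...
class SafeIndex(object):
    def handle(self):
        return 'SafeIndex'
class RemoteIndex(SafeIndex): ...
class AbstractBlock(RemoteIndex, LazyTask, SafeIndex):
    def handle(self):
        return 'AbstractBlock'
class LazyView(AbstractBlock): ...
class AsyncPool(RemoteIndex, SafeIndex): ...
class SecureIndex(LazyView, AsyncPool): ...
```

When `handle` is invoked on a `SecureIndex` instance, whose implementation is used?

AbstractBlock

L[SecureIndex] = SecureIndex + merge(L[LazyView], L[AsyncPool], [LazyView AsyncPool])
  take LazyView:  [LazyView AbstractBlock RemoteIndex LazyTask SafeIndex object] + [AsyncPool RemoteIndex SafeIndex object] + [LazyView AsyncPool]
  take AbstractBlock:  [AbstractBlock RemoteIndex LazyTask SafeIndex object] + [AsyncPool RemoteIndex SafeIndex object] + [AsyncPool]
  take AsyncPool:  [RemoteIndex LazyTask SafeIndex object] + [AsyncPool RemoteIndex SafeIndex object] + [AsyncPool]
  take RemoteIndex:  [RemoteIndex LazyTask SafeIndex object] + [RemoteIndex SafeIndex object]
  take LazyTask:  [LazyTask SafeIndex object] + [SafeIndex object]
  take SafeIndex:  [SafeIndex object] + [SafeIndex object]
  take object:  [object] + [object]
MRO: SecureIndex LazyView AbstractBlock AsyncPool RemoteIndex LazyTask SafeIndex object
handle is defined in: AbstractBlock, SafeIndex. First along the MRO is AbstractBlock.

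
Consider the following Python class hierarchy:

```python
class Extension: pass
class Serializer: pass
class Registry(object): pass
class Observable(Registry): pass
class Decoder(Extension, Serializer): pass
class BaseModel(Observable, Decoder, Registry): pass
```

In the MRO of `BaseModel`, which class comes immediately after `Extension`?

L[BaseModel] = BaseModel + merge(L[Observable], L[Decoder], L[Registry], [Observable Decoder Registry])
  take Observable:  [Observable Registry object] + [Decoder Extension Serializer object] + [Registry object] + [Observable Decoder Registry]
  take Decoder:  [Registry object] + [Decoder Extension Serializer object] + [Registry object] + [Decoder Registry]
  take Registry:  [Registry object] + [Extension Serializer object] + [Registry object] + [Registry]
  take Extension:  [object] + [Extension Serializer object] + [object]
  take Serializer:  [object] + [Serializer object] + [object]
  take object:  [object] + [object] + [object]
MRO: BaseModel Observable Decoder Registry Extension Serializer object
Extension is at position 4; next is Serializer.

Serializer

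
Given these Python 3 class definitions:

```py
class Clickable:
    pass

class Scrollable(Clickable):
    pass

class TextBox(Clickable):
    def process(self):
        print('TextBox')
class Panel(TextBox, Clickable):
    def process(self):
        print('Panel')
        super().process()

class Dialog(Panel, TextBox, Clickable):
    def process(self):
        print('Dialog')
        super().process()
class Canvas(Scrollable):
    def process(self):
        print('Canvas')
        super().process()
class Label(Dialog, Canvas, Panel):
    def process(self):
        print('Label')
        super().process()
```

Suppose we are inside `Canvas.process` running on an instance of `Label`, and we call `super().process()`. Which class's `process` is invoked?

Panel

L[Label] = Label + merge(L[Dialog], L[Canvas], L[Panel], [Dialog Canvas Panel])
  take Dialog:  [Dialog Panel TextBox Clickable object] + [Canvas Scrollable Clickable object] + [Panel TextBox Clickable object] + [Dialog Canvas Panel]
  take Canvas:  [Panel TextBox Clickable object] + [Canvas Scrollable Clickable object] + [Panel TextBox Clickable object] + [Canvas Panel]
  take Panel:  [Panel TextBox Clickable object] + [Scrollable Clickable object] + [Panel TextBox Clickable object] + [Panel]
  take TextBox:  [TextBox Clickable object] + [Scrollable Clickable object] + [TextBox Clickable object]
  take Scrollable:  [Clickable object] + [Scrollable Clickable object] + [Clickable object]
  take Clickable:  [Clickable object] + [Clickable object] + [Clickable object]
  take object:  [object] + [object] + [object]
MRO: Label Dialog Canvas Panel TextBox Scrollable Clickable object
super() in Canvas.process on a Label instance goes to the class after Canvas in Label's MRO: Panel.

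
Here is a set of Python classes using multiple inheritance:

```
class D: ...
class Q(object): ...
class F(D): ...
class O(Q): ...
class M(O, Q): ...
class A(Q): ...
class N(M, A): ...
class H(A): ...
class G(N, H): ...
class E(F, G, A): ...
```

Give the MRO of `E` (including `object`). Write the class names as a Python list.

[E, F, D, G, N, M, O, H, A, Q, object]

L[E] = E + merge(L[F], L[G], L[A], [F G A])
  take F:  [F D object] + [G N M O H A Q object] + [A Q object] + [F G A]
  take D:  [D object] + [G N M O H A Q object] + [A Q object] + [G A]
  take G:  [object] + [G N M O H A Q object] + [A Q object] + [G A]
  take N:  [object] + [N M O H A Q object] + [A Q object] + [A]
  take M:  [object] + [M O H A Q object] + [A Q object] + [A]
  take O:  [object] + [O H A Q object] + [A Q object] + [A]
  take H:  [object] + [H A Q object] + [A Q object] + [A]
  take A:  [object] + [A Q object] + [A Q object] + [A]
  take Q:  [object] + [Q object] + [Q object]
  take object:  [object] + [object] + [object]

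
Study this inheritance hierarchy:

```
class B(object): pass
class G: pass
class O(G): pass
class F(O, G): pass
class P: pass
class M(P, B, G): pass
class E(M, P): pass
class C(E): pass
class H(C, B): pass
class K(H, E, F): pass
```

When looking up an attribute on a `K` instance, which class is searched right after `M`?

P

L[K] = K + merge(L[H], L[E], L[F], [H E F])
  take H:  [H C E M P B G object] + [E M P B G object] + [F O G object] + [H E F]
  take C:  [C E M P B G object] + [E M P B G object] + [F O G object] + [E F]
  take E:  [E M P B G object] + [E M P B G object] + [F O G object] + [E F]
  take M:  [M P B G object] + [M P B G object] + [F O G object] + [F]
  take P:  [P B G object] + [P B G object] + [F O G object] + [F]
  take B:  [B G object] + [B G object] + [F O G object] + [F]
  take F:  [G object] + [G object] + [F O G object] + [F]
  take O:  [G object] + [G object] + [O G object]
  take G:  [G object] + [G object] + [G object]
  take object:  [object] + [object] + [object]
MRO: K H C E M P B F O G object
M is at position 4; next is P.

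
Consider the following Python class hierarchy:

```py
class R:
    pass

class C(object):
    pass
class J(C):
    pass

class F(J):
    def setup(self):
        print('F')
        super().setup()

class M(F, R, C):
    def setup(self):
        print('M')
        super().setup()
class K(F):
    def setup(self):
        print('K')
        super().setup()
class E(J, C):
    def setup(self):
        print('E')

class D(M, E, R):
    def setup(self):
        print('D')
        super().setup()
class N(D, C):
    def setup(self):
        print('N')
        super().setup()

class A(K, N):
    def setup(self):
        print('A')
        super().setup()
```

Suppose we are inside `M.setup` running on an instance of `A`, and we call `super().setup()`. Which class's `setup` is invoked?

F

L[A] = A + merge(L[K], L[N], [K N])
  take K:  [K F J C object] + [N D M F E J R C object] + [K N]
  take N:  [F J C object] + [N D M F E J R C object] + [N]
  take D:  [F J C object] + [D M F E J R C object]
  take M:  [F J C object] + [M F E J R C object]
  take F:  [F J C object] + [F E J R C object]
  take E:  [J C object] + [E J R C object]
  take J:  [J C object] + [J R C object]
  take R:  [C object] + [R C object]
  take C:  [C object] + [C object]
  take object:  [object] + [object]
MRO: A K N D M F E J R C object
super() in M.setup on a A instance goes to the class after M in A's MRO: F.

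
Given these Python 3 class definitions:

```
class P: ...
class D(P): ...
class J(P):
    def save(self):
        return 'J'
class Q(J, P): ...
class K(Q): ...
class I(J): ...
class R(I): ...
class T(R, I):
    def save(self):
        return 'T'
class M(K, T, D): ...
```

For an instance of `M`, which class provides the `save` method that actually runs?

L[M] = M + merge(L[K], L[T], L[D], [K T D])
  take K:  [K Q J P object] + [T R I J P object] + [D P object] + [K T D]
  take Q:  [Q J P object] + [T R I J P object] + [D P object] + [T D]
  take T:  [J P object] + [T R I J P object] + [D P object] + [T D]
  take R:  [J P object] + [R I J P object] + [D P object] + [D]
  take I:  [J P object] + [I J P object] + [D P object] + [D]
  take J:  [J P object] + [J P object] + [D P object] + [D]
  take D:  [P object] + [P object] + [D P object] + [D]
  take P:  [P object] + [P object] + [P object]
  take object:  [object] + [object] + [object]
MRO: M K Q T R I J D P object
save is defined in: J, T. First along the MRO is T.

T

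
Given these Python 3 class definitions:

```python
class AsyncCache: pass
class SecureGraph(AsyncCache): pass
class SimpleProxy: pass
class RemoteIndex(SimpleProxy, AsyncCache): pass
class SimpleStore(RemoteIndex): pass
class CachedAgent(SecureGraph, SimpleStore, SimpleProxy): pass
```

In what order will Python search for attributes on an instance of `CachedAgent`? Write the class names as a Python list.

L[CachedAgent] = CachedAgent + merge(L[SecureGraph], L[SimpleStore], L[SimpleProxy], [SecureGraph SimpleStore SimpleProxy])
  take SecureGraph:  [SecureGraph AsyncCache object] + [SimpleStore RemoteIndex SimpleProxy AsyncCache object] + [SimpleProxy object] + [SecureGraph SimpleStore SimpleProxy]
  take SimpleStore:  [AsyncCache object] + [SimpleStore RemoteIndex SimpleProxy AsyncCache object] + [SimpleProxy object] + [SimpleStore SimpleProxy]
  take RemoteIndex:  [AsyncCache object] + [RemoteIndex SimpleProxy AsyncCache object] + [SimpleProxy object] + [SimpleProxy]
  take SimpleProxy:  [AsyncCache object] + [SimpleProxy AsyncCache object] + [SimpleProxy object] + [SimpleProxy]
  take AsyncCache:  [AsyncCache object] + [AsyncCache object] + [object]
  take object:  [object] + [object] + [object]

[CachedAgent, SecureGraph, SimpleStore, RemoteIndex, SimpleProxy, AsyncCache, object]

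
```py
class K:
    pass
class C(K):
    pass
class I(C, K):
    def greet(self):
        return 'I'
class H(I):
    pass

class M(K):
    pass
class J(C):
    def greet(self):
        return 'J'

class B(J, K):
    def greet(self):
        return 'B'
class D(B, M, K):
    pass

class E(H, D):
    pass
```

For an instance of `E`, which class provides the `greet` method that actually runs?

L[E] = E + merge(L[H], L[D], [H D])
  take H:  [H I C K object] + [D B J C M K object] + [H D]
  take I:  [I C K object] + [D B J C M K object] + [D]
  take D:  [C K object] + [D B J C M K object] + [D]
  take B:  [C K object] + [B J C M K object]
  take J:  [C K object] + [J C M K object]
  take C:  [C K object] + [C M K object]
  take M:  [K object] + [M K object]
  take K:  [K object] + [K object]
  take object:  [object] + [object]
MRO: E H I D B J C M K object
greet is defined in: B, I, J. First along the MRO is I.

I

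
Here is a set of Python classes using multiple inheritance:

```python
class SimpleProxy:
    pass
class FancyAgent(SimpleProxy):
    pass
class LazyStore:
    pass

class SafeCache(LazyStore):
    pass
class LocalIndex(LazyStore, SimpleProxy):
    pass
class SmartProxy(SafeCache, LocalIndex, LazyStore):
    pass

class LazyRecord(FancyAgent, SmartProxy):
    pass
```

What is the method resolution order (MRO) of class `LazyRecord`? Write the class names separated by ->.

LazyRecord -> FancyAgent -> SmartProxy -> SafeCache -> LocalIndex -> LazyStore -> SimpleProxy -> object

L[LazyRecord] = LazyRecord + merge(L[FancyAgent], L[SmartProxy], [FancyAgent SmartProxy])
  take FancyAgent:  [FancyAgent SimpleProxy object] + [SmartProxy SafeCache LocalIndex LazyStore SimpleProxy object] + [FancyAgent SmartProxy]
  take SmartProxy:  [SimpleProxy object] + [SmartProxy SafeCache LocalIndex LazyStore SimpleProxy object] + [SmartProxy]
  take SafeCache:  [SimpleProxy object] + [SafeCache LocalIndex LazyStore SimpleProxy object]
  take LocalIndex:  [SimpleProxy object] + [LocalIndex LazyStore SimpleProxy object]
  take LazyStore:  [SimpleProxy object] + [LazyStore SimpleProxy object]
  take SimpleProxy:  [SimpleProxy object] + [SimpleProxy object]
  take object:  [object] + [object]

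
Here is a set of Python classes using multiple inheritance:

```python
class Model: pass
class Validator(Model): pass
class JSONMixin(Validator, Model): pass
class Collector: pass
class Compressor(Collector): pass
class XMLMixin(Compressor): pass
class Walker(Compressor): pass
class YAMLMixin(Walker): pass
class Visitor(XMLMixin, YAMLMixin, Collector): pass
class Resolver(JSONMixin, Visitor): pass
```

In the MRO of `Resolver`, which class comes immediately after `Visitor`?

L[Resolver] = Resolver + merge(L[JSONMixin], L[Visitor], [JSONMixin Visitor])
  take JSONMixin:  [JSONMixin Validator Model object] + [Visitor XMLMixin YAMLMixin Walker Compressor Collector object] + [JSONMixin Visitor]
  take Validator:  [Validator Model object] + [Visitor XMLMixin YAMLMixin Walker Compressor Collector object] + [Visitor]
  take Model:  [Model object] + [Visitor XMLMixin YAMLMixin Walker Compressor Collector object] + [Visitor]
  take Visitor:  [object] + [Visitor XMLMixin YAMLMixin Walker Compressor Collector object] + [Visitor]
  take XMLMixin:  [object] + [XMLMixin YAMLMixin Walker Compressor Collector object]
  take YAMLMixin:  [object] + [YAMLMixin Walker Compressor Collector object]
  take Walker:  [object] + [Walker Compressor Collector object]
  take Compressor:  [object] + [Compressor Collector object]
  take Collector:  [object] + [Collector object]
  take object:  [object] + [object]
MRO: Resolver JSONMixin Validator Model Visitor XMLMixin YAMLMixin Walker Compressor Collector object
Visitor is at position 4; next is XMLMixin.

XMLMixin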